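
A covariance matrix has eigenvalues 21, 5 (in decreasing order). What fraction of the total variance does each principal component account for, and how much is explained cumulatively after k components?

Step 1 — total variance = trace(Sigma) = Σ λ_i = 21 + 5 = 26.

Step 2 — fraction explained by component i = λ_i / Σ λ:
  PC1: 21/26 = 0.8077
  PC2: 5/26 = 0.1923

Step 3 — cumulative fraction after k components = (λ_1 + ... + λ_k) / Σ λ:
  k = 1: 21/26 = 0.8077
  k = 2: (21 + 5)/26 = 26/26 = 1

Summary (fraction, with percent):

explained: PC1 0.8077 (80.77%), PC2 0.1923 (19.23%);  cumulative: 0.8077, 1


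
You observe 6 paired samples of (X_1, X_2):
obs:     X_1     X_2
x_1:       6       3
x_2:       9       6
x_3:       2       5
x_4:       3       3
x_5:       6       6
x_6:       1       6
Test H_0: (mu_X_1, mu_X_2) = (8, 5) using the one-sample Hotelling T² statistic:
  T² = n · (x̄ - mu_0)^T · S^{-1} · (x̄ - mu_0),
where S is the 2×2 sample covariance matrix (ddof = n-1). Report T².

Step 1 — sample mean vector:
  mean(X_1) = (6 + 9 + 2 + 3 + 6 + 1) / 6 = 27/6 = 4.5
  mean(X_2) = (3 + 6 + 5 + 3 + 6 + 6) / 6 = 29/6 = 4.8333
  x̄ = (4.5, 4.8333),  deviation x̄ - mu_0 = (4.5, 4.8333) - (8, 5) = (-3.5, -0.1667).

Step 2 — sample covariance matrix, S[i,j] = (1/(n-1)) · Σ_k (x_{k,i} - mean_i) · (x_{k,j} - mean_j), divisor n-1 = 5:
  S[X_1,X_1] = ((1.5)·(1.5) + (4.5)·(4.5) + (-2.5)·(-2.5) + (-1.5)·(-1.5) + (1.5)·(1.5) + (-3.5)·(-3.5)) / 5 = 45.5/5 = 9.1
  S[X_1,X_2] = ((1.5)·(-1.8333) + (4.5)·(1.1667) + (-2.5)·(0.1667) + (-1.5)·(-1.8333) + (1.5)·(1.1667) + (-3.5)·(1.1667)) / 5 = 2.5/5 = 0.5
  S[X_2,X_2] = ((-1.8333)·(-1.8333) + (1.1667)·(1.1667) + (0.1667)·(0.1667) + (-1.8333)·(-1.8333) + (1.1667)·(1.1667) + (1.1667)·(1.1667)) / 5 = 10.8333/5 = 2.1667
  S = [[9.1, 0.5],
 [0.5, 2.1667]].

Step 3 — invert S. det(S) = 9.1·2.1667 - (0.5)² = 19.4667.
  S^{-1} = (1/det) · [[d, -b], [-b, a]] = [[0.1113, -0.0257],
 [-0.0257, 0.4675]].

Step 4 — quadratic form (x̄ - mu_0)^T · S^{-1} · (x̄ - mu_0):
  S^{-1} · (x̄ - mu_0) = (-0.3853, 0.012),
  (x̄ - mu_0)^T · [...] = (-3.5)·(-0.3853) + (-0.1667)·(0.012) = 1.3465.

Step 5 — scale by n: T² = 6 · 1.3465 = 8.0788.

T² ≈ 8.0788


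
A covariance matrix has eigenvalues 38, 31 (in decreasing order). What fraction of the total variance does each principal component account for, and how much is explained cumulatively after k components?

Step 1 — total variance = trace(Sigma) = Σ λ_i = 38 + 31 = 69.

Step 2 — fraction explained by component i = λ_i / Σ λ:
  PC1: 38/69 = 0.5507
  PC2: 31/69 = 0.4493

Step 3 — cumulative fraction after k components = (λ_1 + ... + λ_k) / Σ λ:
  k = 1: 38/69 = 0.5507
  k = 2: (38 + 31)/69 = 69/69 = 1

Summary (fraction, with percent):

explained: PC1 0.5507 (55.07%), PC2 0.4493 (44.93%);  cumulative: 0.5507, 1


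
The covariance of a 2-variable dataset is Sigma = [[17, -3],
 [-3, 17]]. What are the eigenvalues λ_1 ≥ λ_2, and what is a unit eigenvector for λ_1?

Step 1 — characteristic polynomial of 2×2 Sigma:
  det(Sigma - λI) = λ² - trace · λ + det = 0.
  trace = 17 + 17 = 34, det = 17·17 - (-3)² = 280.
Step 2 — discriminant:
  Δ = trace² - 4·det = 1156 - 1120 = 36.
Step 3 — eigenvalues:
  λ = (trace ± √Δ)/2 = (34 ± 6)/2,
  λ_1 = 20,  λ_2 = 14.

Step 4 — unit eigenvector for λ_1: solve (Sigma - λ_1 I)v = 0. First row:
  (17 - 20)·v_x + (-3)·v_y = 0, i.e. (-3)·v_x + (-3)·v_y = 0,
  so v ∝ (b, λ_1 - a) = (-3, 3); multiply by -1 so the first entry is positive: u = (3, -3).
  ||u|| = √((3)² + (-3)²) = √(18) ≈ 4.2426,
  v_1 = u/||u|| ≈ (0.7071, -0.7071) (||v_1|| = 1).

λ_1 = 20,  λ_2 = 14;  v_1 ≈ (0.7071, -0.7071)


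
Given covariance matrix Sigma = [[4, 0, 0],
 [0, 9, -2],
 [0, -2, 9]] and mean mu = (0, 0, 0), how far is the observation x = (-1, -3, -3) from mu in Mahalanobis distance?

Step 1 — centre the observation: (x - mu) = (-1, -3, -3).

Step 2 — invert Sigma (cofactor / det for 3×3, or solve directly):
  Sigma^{-1} = [[0.25, 0, 0],
 [0, 0.1169, 0.026],
 [0, 0.026, 0.1169]].

Step 3 — form the quadratic (x - mu)^T · Sigma^{-1} · (x - mu):
  Sigma^{-1} · (x - mu) = (-0.25, -0.4286, -0.4286).
  (x - mu)^T · [Sigma^{-1} · (x - mu)] = (-1)·(-0.25) + (-3)·(-0.4286) + (-3)·(-0.4286) = 2.8214.

Step 4 — take square root: d = √(2.8214) ≈ 1.6797.

d(x, mu) = √(2.8214) ≈ 1.6797


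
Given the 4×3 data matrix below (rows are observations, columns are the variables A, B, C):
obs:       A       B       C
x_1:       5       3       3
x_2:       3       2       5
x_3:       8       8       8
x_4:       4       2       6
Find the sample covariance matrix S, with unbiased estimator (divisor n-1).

Step 1 — column means:
  mean(A) = (5 + 3 + 8 + 4) / 4 = 20/4 = 5
  mean(B) = (3 + 2 + 8 + 2) / 4 = 15/4 = 3.75
  mean(C) = (3 + 5 + 8 + 6) / 4 = 22/4 = 5.5

Step 2 — sample covariance S[i,j] = (1/(n-1)) · Σ_k (x_{k,i} - mean_i) · (x_{k,j} - mean_j), with n-1 = 3.
  S[A,A] = ((0)·(0) + (-2)·(-2) + (3)·(3) + (-1)·(-1)) / 3 = 14/3 = 4.6667
  S[A,B] = ((0)·(-0.75) + (-2)·(-1.75) + (3)·(4.25) + (-1)·(-1.75)) / 3 = 18/3 = 6
  S[A,C] = ((0)·(-2.5) + (-2)·(-0.5) + (3)·(2.5) + (-1)·(0.5)) / 3 = 8/3 = 2.6667
  S[B,B] = ((-0.75)·(-0.75) + (-1.75)·(-1.75) + (4.25)·(4.25) + (-1.75)·(-1.75)) / 3 = 24.75/3 = 8.25
  S[B,C] = ((-0.75)·(-2.5) + (-1.75)·(-0.5) + (4.25)·(2.5) + (-1.75)·(0.5)) / 3 = 12.5/3 = 4.1667
  S[C,C] = ((-2.5)·(-2.5) + (-0.5)·(-0.5) + (2.5)·(2.5) + (0.5)·(0.5)) / 3 = 13/3 = 4.3333

S is symmetric (S[j,i] = S[i,j]). Assembling:

S = [[4.6667, 6, 2.6667],
 [6, 8.25, 4.1667],
 [2.6667, 4.1667, 4.3333]]


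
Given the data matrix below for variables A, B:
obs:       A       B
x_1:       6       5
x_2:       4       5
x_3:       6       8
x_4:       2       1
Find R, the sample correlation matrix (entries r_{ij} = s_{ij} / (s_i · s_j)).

Step 1 — column means:
  mean(A) = (6 + 4 + 6 + 2) / 4 = 18/4 = 4.5
  mean(B) = (5 + 5 + 8 + 1) / 4 = 19/4 = 4.75

Step 2 — sample variances and covariances s[i,j] = (1/(n-1)) · Σ_k (x_{k,i} - mean_i) · (x_{k,j} - mean_j), with n-1 = 3:
  s[A,A] = ((1.5)·(1.5) + (-0.5)·(-0.5) + (1.5)·(1.5) + (-2.5)·(-2.5)) / 3 = 11/3 = 3.6667
  s[A,B] = ((1.5)·(0.25) + (-0.5)·(0.25) + (1.5)·(3.25) + (-2.5)·(-3.75)) / 3 = 14.5/3 = 4.8333
  s[B,B] = ((0.25)·(0.25) + (0.25)·(0.25) + (3.25)·(3.25) + (-3.75)·(-3.75)) / 3 = 24.75/3 = 8.25
  Sample standard deviations s_i = √(s[i,i]):
  s(A) = √(3.6667) = 1.9149
  s(B) = √(8.25) = 2.8723

Step 3 — r_{ij} = s_{ij} / (s_i · s_j):
  r[A,A] = 1 (diagonal).
  r[A,B] = 4.8333 / (1.9149 · 2.8723) = 4.8333 / 5.5 = 0.8788
  r[B,B] = 1 (diagonal).

R is symmetric with unit diagonal. Assembling:

R = [[1, 0.8788],
 [0.8788, 1]]


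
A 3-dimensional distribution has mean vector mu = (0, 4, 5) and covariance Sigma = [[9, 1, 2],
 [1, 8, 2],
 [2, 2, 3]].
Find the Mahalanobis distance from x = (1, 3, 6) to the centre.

Step 1 — centre the observation: (x - mu) = (1, -1, 1).

Step 2 — invert Sigma (cofactor / det for 3×3, or solve directly):
  Sigma^{-1} = [[0.1307, 0.0065, -0.0915],
 [0.0065, 0.1503, -0.1046],
 [-0.0915, -0.1046, 0.4641]].

Step 3 — form the quadratic (x - mu)^T · Sigma^{-1} · (x - mu):
  Sigma^{-1} · (x - mu) = (0.0327, -0.2484, 0.4771).
  (x - mu)^T · [Sigma^{-1} · (x - mu)] = (1)·(0.0327) + (-1)·(-0.2484) + (1)·(0.4771) = 0.7582.

Step 4 — take square root: d = √(0.7582) ≈ 0.8707.

d(x, mu) = √(0.7582) ≈ 0.8707


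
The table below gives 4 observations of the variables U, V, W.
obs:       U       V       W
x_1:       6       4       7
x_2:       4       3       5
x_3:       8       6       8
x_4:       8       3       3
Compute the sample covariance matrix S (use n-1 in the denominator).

Step 1 — column means:
  mean(U) = (6 + 4 + 8 + 8) / 4 = 26/4 = 6.5
  mean(V) = (4 + 3 + 6 + 3) / 4 = 16/4 = 4
  mean(W) = (7 + 5 + 8 + 3) / 4 = 23/4 = 5.75

Step 2 — sample covariance S[i,j] = (1/(n-1)) · Σ_k (x_{k,i} - mean_i) · (x_{k,j} - mean_j), with n-1 = 3.
  S[U,U] = ((-0.5)·(-0.5) + (-2.5)·(-2.5) + (1.5)·(1.5) + (1.5)·(1.5)) / 3 = 11/3 = 3.6667
  S[U,V] = ((-0.5)·(0) + (-2.5)·(-1) + (1.5)·(2) + (1.5)·(-1)) / 3 = 4/3 = 1.3333
  S[U,W] = ((-0.5)·(1.25) + (-2.5)·(-0.75) + (1.5)·(2.25) + (1.5)·(-2.75)) / 3 = 0.5/3 = 0.1667
  S[V,V] = ((0)·(0) + (-1)·(-1) + (2)·(2) + (-1)·(-1)) / 3 = 6/3 = 2
  S[V,W] = ((0)·(1.25) + (-1)·(-0.75) + (2)·(2.25) + (-1)·(-2.75)) / 3 = 8/3 = 2.6667
  S[W,W] = ((1.25)·(1.25) + (-0.75)·(-0.75) + (2.25)·(2.25) + (-2.75)·(-2.75)) / 3 = 14.75/3 = 4.9167

S is symmetric (S[j,i] = S[i,j]). Assembling:

S = [[3.6667, 1.3333, 0.1667],
 [1.3333, 2, 2.6667],
 [0.1667, 2.6667, 4.9167]]


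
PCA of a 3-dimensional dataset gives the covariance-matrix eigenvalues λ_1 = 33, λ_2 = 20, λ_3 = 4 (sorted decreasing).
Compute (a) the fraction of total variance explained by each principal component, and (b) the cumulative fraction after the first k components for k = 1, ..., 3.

Step 1 — total variance = trace(Sigma) = Σ λ_i = 33 + 20 + 4 = 57.

Step 2 — fraction explained by component i = λ_i / Σ λ:
  PC1: 33/57 = 0.5789
  PC2: 20/57 = 0.3509
  PC3: 4/57 = 0.0702

Step 3 — cumulative fraction after k components = (λ_1 + ... + λ_k) / Σ λ:
  k = 1: 33/57 = 0.5789
  k = 2: (33 + 20)/57 = 53/57 = 0.9298
  k = 3: (33 + 20 + 4)/57 = 57/57 = 1

Summary (fraction, with percent):

explained: PC1 0.5789 (57.89%), PC2 0.3509 (35.09%), PC3 0.0702 (7.02%);  cumulative: 0.5789, 0.9298, 1


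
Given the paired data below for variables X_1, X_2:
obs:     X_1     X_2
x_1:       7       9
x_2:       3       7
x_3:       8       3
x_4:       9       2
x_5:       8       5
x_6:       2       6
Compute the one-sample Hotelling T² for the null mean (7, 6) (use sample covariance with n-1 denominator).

Step 1 — sample mean vector:
  mean(X_1) = (7 + 3 + 8 + 9 + 8 + 2) / 6 = 37/6 = 6.1667
  mean(X_2) = (9 + 7 + 3 + 2 + 5 + 6) / 6 = 32/6 = 5.3333
  x̄ = (6.1667, 5.3333),  deviation x̄ - mu_0 = (6.1667, 5.3333) - (7, 6) = (-0.8333, -0.6667).

Step 2 — sample covariance matrix, S[i,j] = (1/(n-1)) · Σ_k (x_{k,i} - mean_i) · (x_{k,j} - mean_j), divisor n-1 = 5:
  S[X_1,X_1] = ((0.8333)·(0.8333) + (-3.1667)·(-3.1667) + (1.8333)·(1.8333) + (2.8333)·(2.8333) + (1.8333)·(1.8333) + (-4.1667)·(-4.1667)) / 5 = 42.8333/5 = 8.5667
  S[X_1,X_2] = ((0.8333)·(3.6667) + (-3.1667)·(1.6667) + (1.8333)·(-2.3333) + (2.8333)·(-3.3333) + (1.8333)·(-0.3333) + (-4.1667)·(0.6667)) / 5 = -19.3333/5 = -3.8667
  S[X_2,X_2] = ((3.6667)·(3.6667) + (1.6667)·(1.6667) + (-2.3333)·(-2.3333) + (-3.3333)·(-3.3333) + (-0.3333)·(-0.3333) + (0.6667)·(0.6667)) / 5 = 33.3333/5 = 6.6667
  S = [[8.5667, -3.8667],
 [-3.8667, 6.6667]].

Step 3 — invert S. det(S) = 8.5667·6.6667 - (-3.8667)² = 42.16.
  S^{-1} = (1/det) · [[d, -b], [-b, a]] = [[0.1581, 0.0917],
 [0.0917, 0.2032]].

Step 4 — quadratic form (x̄ - mu_0)^T · S^{-1} · (x̄ - mu_0):
  S^{-1} · (x̄ - mu_0) = (-0.1929, -0.2119),
  (x̄ - mu_0)^T · [...] = (-0.8333)·(-0.1929) + (-0.6667)·(-0.2119) = 0.302.

Step 5 — scale by n: T² = 6 · 0.302 = 1.8121.

T² ≈ 1.8121


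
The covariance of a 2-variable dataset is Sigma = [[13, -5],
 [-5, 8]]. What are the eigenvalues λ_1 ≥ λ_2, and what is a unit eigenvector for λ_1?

Step 1 — characteristic polynomial of 2×2 Sigma:
  det(Sigma - λI) = λ² - trace · λ + det = 0.
  trace = 13 + 8 = 21, det = 13·8 - (-5)² = 79.
Step 2 — discriminant:
  Δ = trace² - 4·det = 441 - 316 = 125.
Step 3 — eigenvalues:
  λ = (trace ± √Δ)/2 = (21 ± 11.1803)/2,
  λ_1 = 16.0902,  λ_2 = 4.9098.

Step 4 — unit eigenvector for λ_1: solve (Sigma - λ_1 I)v = 0. First row:
  (13 - 16.0902)·v_x + (-5)·v_y = 0, i.e. (-3.0902)·v_x + (-5)·v_y = 0,
  so v ∝ (b, λ_1 - a) = (-5, 3.0902); multiply by -1 so the first entry is positive: u = (5, -3.0902).
  ||u|| = √((5)² + (-3.0902)²) = √(34.5492) ≈ 5.8779,
  v_1 = u/||u|| ≈ (0.8507, -0.5257) (||v_1|| = 1).

λ_1 = 16.0902,  λ_2 = 4.9098;  v_1 ≈ (0.8507, -0.5257)


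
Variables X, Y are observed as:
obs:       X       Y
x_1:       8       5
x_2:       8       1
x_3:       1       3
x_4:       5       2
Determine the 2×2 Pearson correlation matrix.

Step 1 — column means:
  mean(X) = (8 + 8 + 1 + 5) / 4 = 22/4 = 5.5
  mean(Y) = (5 + 1 + 3 + 2) / 4 = 11/4 = 2.75

Step 2 — sample variances and covariances s[i,j] = (1/(n-1)) · Σ_k (x_{k,i} - mean_i) · (x_{k,j} - mean_j), with n-1 = 3:
  s[X,X] = ((2.5)·(2.5) + (2.5)·(2.5) + (-4.5)·(-4.5) + (-0.5)·(-0.5)) / 3 = 33/3 = 11
  s[X,Y] = ((2.5)·(2.25) + (2.5)·(-1.75) + (-4.5)·(0.25) + (-0.5)·(-0.75)) / 3 = 0.5/3 = 0.1667
  s[Y,Y] = ((2.25)·(2.25) + (-1.75)·(-1.75) + (0.25)·(0.25) + (-0.75)·(-0.75)) / 3 = 8.75/3 = 2.9167
  Sample standard deviations s_i = √(s[i,i]):
  s(X) = √(11) = 3.3166
  s(Y) = √(2.9167) = 1.7078

Step 3 — r_{ij} = s_{ij} / (s_i · s_j):
  r[X,X] = 1 (diagonal).
  r[X,Y] = 0.1667 / (3.3166 · 1.7078) = 0.1667 / 5.6642 = 0.0294
  r[Y,Y] = 1 (diagonal).

R is symmetric with unit diagonal. Assembling:

R = [[1, 0.0294],
 [0.0294, 1]]


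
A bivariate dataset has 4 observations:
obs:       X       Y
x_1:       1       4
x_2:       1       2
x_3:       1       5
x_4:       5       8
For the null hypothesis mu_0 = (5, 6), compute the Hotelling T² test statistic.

Step 1 — sample mean vector:
  mean(X) = (1 + 1 + 1 + 5) / 4 = 8/4 = 2
  mean(Y) = (4 + 2 + 5 + 8) / 4 = 19/4 = 4.75
  x̄ = (2, 4.75),  deviation x̄ - mu_0 = (2, 4.75) - (5, 6) = (-3, -1.25).

Step 2 — sample covariance matrix, S[i,j] = (1/(n-1)) · Σ_k (x_{k,i} - mean_i) · (x_{k,j} - mean_j), divisor n-1 = 3:
  S[X,X] = ((-1)·(-1) + (-1)·(-1) + (-1)·(-1) + (3)·(3)) / 3 = 12/3 = 4
  S[X,Y] = ((-1)·(-0.75) + (-1)·(-2.75) + (-1)·(0.25) + (3)·(3.25)) / 3 = 13/3 = 4.3333
  S[Y,Y] = ((-0.75)·(-0.75) + (-2.75)·(-2.75) + (0.25)·(0.25) + (3.25)·(3.25)) / 3 = 18.75/3 = 6.25
  S = [[4, 4.3333],
 [4.3333, 6.25]].

Step 3 — invert S. det(S) = 4·6.25 - (4.3333)² = 6.2222.
  S^{-1} = (1/det) · [[d, -b], [-b, a]] = [[1.0045, -0.6964],
 [-0.6964, 0.6429]].

Step 4 — quadratic form (x̄ - mu_0)^T · S^{-1} · (x̄ - mu_0):
  S^{-1} · (x̄ - mu_0) = (-2.1429, 1.2857),
  (x̄ - mu_0)^T · [...] = (-3)·(-2.1429) + (-1.25)·(1.2857) = 4.8214.

Step 5 — scale by n: T² = 4 · 4.8214 = 19.2857.

T² ≈ 19.2857


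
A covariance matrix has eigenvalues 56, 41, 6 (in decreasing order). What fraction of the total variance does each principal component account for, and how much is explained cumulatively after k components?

Step 1 — total variance = trace(Sigma) = Σ λ_i = 56 + 41 + 6 = 103.

Step 2 — fraction explained by component i = λ_i / Σ λ:
  PC1: 56/103 = 0.5437
  PC2: 41/103 = 0.3981
  PC3: 6/103 = 0.0583

Step 3 — cumulative fraction after k components = (λ_1 + ... + λ_k) / Σ λ:
  k = 1: 56/103 = 0.5437
  k = 2: (56 + 41)/103 = 97/103 = 0.9417
  k = 3: (56 + 41 + 6)/103 = 103/103 = 1

Summary (fraction, with percent):

explained: PC1 0.5437 (54.37%), PC2 0.3981 (39.81%), PC3 0.0583 (5.83%);  cumulative: 0.5437, 0.9417, 1


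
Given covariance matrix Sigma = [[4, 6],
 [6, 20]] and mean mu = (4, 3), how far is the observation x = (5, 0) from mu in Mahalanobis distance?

Step 1 — centre the observation: (x - mu) = (1, -3).

Step 2 — invert Sigma. det(Sigma) = 4·20 - (6)² = 44.
  Sigma^{-1} = (1/det) · [[d, -b], [-b, a]] = [[0.4545, -0.1364],
 [-0.1364, 0.0909]].

Step 3 — form the quadratic (x - mu)^T · Sigma^{-1} · (x - mu):
  Sigma^{-1} · (x - mu) = (0.8636, -0.4091).
  (x - mu)^T · [Sigma^{-1} · (x - mu)] = (1)·(0.8636) + (-3)·(-0.4091) = 2.0909.

Step 4 — take square root: d = √(2.0909) ≈ 1.446.

d(x, mu) = √(2.0909) ≈ 1.446


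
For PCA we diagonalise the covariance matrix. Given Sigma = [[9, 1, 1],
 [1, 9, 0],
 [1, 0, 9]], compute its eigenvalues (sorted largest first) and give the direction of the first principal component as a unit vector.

Step 1 — characteristic polynomial p(λ) = det(λI - Sigma) = λ³ - tr·λ² + c_1·λ - det, where tr = trace, c_1 = sum of the principal 2×2 minors, det = det(Sigma):
  tr = 9 + 9 + 9 = 27,
  c_1 = (9·9 - (1)²) + (9·9 - (1)²) + (9·9 - (0)²) = 80 + 80 + 81 = 241,
  det = 9·(9·9 - (0)²) - (1)·((1)·9 - (0)·(1)) + (1)·((1)·(0) - 9·(1)) = 9·(81) - (1)·(9) + (1)·(-9) = 711.
  So p(λ) = λ³ - 27λ² + 241λ - 711.
Step 2 — look for an integer root (rational root theorem: any rational root is an integer divisor of 711). Testing λ = 9:
  p(9) = 729 - 2187 + 2169 - 711 = 0  ✓
  Dividing out (λ - 9): p(λ) = (λ - 9)(λ² - 18λ + 79).
Step 3 — remaining eigenvalues from the quadratic λ² - 18λ + 79 = 0:
  Δ = 18² - 4·79 = 324 - 316 = 8,  λ = (18 ± √8)/2 = (18 ± 2.8284)/2 ≈ 10.4142 or 7.5858.
  Sorted: λ_1 = 10.4142,  λ_2 = 9,  λ_3 = 7.5858  (check: sum = 27 = tr ✓).

Step 4 — unit eigenvector for λ_1 ≈ 10.4142: v spans the null space of (Sigma - λ_1 I), whose rows are
  r_1 = (-1.4142, 1, 1),  r_2 = (1, -1.4142, 0),  r_3 = (1, 0, -1.4142).
  v is orthogonal to every row, so take v ∝ r_1 × r_2 = ((1)·(0) - (1)·(-1.4142), (1)·(1) - (-1.4142)·(0), (-1.4142)·(-1.4142) - (1)·(1)) ≈ (1.4142, 1, 1).
  Let u = (1.4142, 1, 1).
  ||u|| = √((1.4142)² + (1)² + (1)²) = √(4) ≈ 2,  v_1 = u/||u|| ≈ (0.7071, 0.5, 0.5) (||v_1|| = 1).

λ_1 = 10.4142,  λ_2 = 9,  λ_3 = 7.5858;  v_1 ≈ (0.7071, 0.5, 0.5)


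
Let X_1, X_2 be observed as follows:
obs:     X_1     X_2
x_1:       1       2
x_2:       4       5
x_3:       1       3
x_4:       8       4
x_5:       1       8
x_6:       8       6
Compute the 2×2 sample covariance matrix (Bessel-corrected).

Step 1 — column means:
  mean(X_1) = (1 + 4 + 1 + 8 + 1 + 8) / 6 = 23/6 = 3.8333
  mean(X_2) = (2 + 5 + 3 + 4 + 8 + 6) / 6 = 28/6 = 4.6667

Step 2 — sample covariance S[i,j] = (1/(n-1)) · Σ_k (x_{k,i} - mean_i) · (x_{k,j} - mean_j), with n-1 = 5.
  S[X_1,X_1] = ((-2.8333)·(-2.8333) + (0.1667)·(0.1667) + (-2.8333)·(-2.8333) + (4.1667)·(4.1667) + (-2.8333)·(-2.8333) + (4.1667)·(4.1667)) / 5 = 58.8333/5 = 11.7667
  S[X_1,X_2] = ((-2.8333)·(-2.6667) + (0.1667)·(0.3333) + (-2.8333)·(-1.6667) + (4.1667)·(-0.6667) + (-2.8333)·(3.3333) + (4.1667)·(1.3333)) / 5 = 5.6667/5 = 1.1333
  S[X_2,X_2] = ((-2.6667)·(-2.6667) + (0.3333)·(0.3333) + (-1.6667)·(-1.6667) + (-0.6667)·(-0.6667) + (3.3333)·(3.3333) + (1.3333)·(1.3333)) / 5 = 23.3333/5 = 4.6667

S is symmetric (S[j,i] = S[i,j]). Assembling:

S = [[11.7667, 1.1333],
 [1.1333, 4.6667]]


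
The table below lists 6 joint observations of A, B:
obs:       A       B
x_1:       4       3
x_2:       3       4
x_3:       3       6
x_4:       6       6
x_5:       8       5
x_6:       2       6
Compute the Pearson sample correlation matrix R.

Step 1 — column means:
  mean(A) = (4 + 3 + 3 + 6 + 8 + 2) / 6 = 26/6 = 4.3333
  mean(B) = (3 + 4 + 6 + 6 + 5 + 6) / 6 = 30/6 = 5

Step 2 — sample variances and covariances s[i,j] = (1/(n-1)) · Σ_k (x_{k,i} - mean_i) · (x_{k,j} - mean_j), with n-1 = 5:
  s[A,A] = ((-0.3333)·(-0.3333) + (-1.3333)·(-1.3333) + (-1.3333)·(-1.3333) + (1.6667)·(1.6667) + (3.6667)·(3.6667) + (-2.3333)·(-2.3333)) / 5 = 25.3333/5 = 5.0667
  s[A,B] = ((-0.3333)·(-2) + (-1.3333)·(-1) + (-1.3333)·(1) + (1.6667)·(1) + (3.6667)·(0) + (-2.3333)·(1)) / 5 = 0/5 = 0
  s[B,B] = ((-2)·(-2) + (-1)·(-1) + (1)·(1) + (1)·(1) + (0)·(0) + (1)·(1)) / 5 = 8/5 = 1.6
  Sample standard deviations s_i = √(s[i,i]):
  s(A) = √(5.0667) = 2.2509
  s(B) = √(1.6) = 1.2649

Step 3 — r_{ij} = s_{ij} / (s_i · s_j):
  r[A,A] = 1 (diagonal).
  r[A,B] = 0 / (2.2509 · 1.2649) = 0 / 2.8472 = 0
  r[B,B] = 1 (diagonal).

R is symmetric with unit diagonal. Assembling:

R = [[1, 0],
 [0, 1]]


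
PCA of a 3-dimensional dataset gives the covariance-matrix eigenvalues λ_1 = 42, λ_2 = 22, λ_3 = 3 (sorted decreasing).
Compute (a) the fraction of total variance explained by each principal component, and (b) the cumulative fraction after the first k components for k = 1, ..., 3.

Step 1 — total variance = trace(Sigma) = Σ λ_i = 42 + 22 + 3 = 67.

Step 2 — fraction explained by component i = λ_i / Σ λ:
  PC1: 42/67 = 0.6269
  PC2: 22/67 = 0.3284
  PC3: 3/67 = 0.0448

Step 3 — cumulative fraction after k components = (λ_1 + ... + λ_k) / Σ λ:
  k = 1: 42/67 = 0.6269
  k = 2: (42 + 22)/67 = 64/67 = 0.9552
  k = 3: (42 + 22 + 3)/67 = 67/67 = 1

Summary (fraction, with percent):

explained: PC1 0.6269 (62.69%), PC2 0.3284 (32.84%), PC3 0.0448 (4.48%);  cumulative: 0.6269, 0.9552, 1


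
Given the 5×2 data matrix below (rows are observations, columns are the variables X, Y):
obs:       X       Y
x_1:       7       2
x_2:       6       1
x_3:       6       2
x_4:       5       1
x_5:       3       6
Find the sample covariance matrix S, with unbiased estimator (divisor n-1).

Step 1 — column means:
  mean(X) = (7 + 6 + 6 + 5 + 3) / 5 = 27/5 = 5.4
  mean(Y) = (2 + 1 + 2 + 1 + 6) / 5 = 12/5 = 2.4

Step 2 — sample covariance S[i,j] = (1/(n-1)) · Σ_k (x_{k,i} - mean_i) · (x_{k,j} - mean_j), with n-1 = 4.
  S[X,X] = ((1.6)·(1.6) + (0.6)·(0.6) + (0.6)·(0.6) + (-0.4)·(-0.4) + (-2.4)·(-2.4)) / 4 = 9.2/4 = 2.3
  S[X,Y] = ((1.6)·(-0.4) + (0.6)·(-1.4) + (0.6)·(-0.4) + (-0.4)·(-1.4) + (-2.4)·(3.6)) / 4 = -9.8/4 = -2.45
  S[Y,Y] = ((-0.4)·(-0.4) + (-1.4)·(-1.4) + (-0.4)·(-0.4) + (-1.4)·(-1.4) + (3.6)·(3.6)) / 4 = 17.2/4 = 4.3

S is symmetric (S[j,i] = S[i,j]). Assembling:

S = [[2.3, -2.45],
 [-2.45, 4.3]]


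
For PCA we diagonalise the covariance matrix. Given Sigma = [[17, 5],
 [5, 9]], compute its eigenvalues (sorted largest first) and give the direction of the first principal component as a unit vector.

Step 1 — characteristic polynomial of 2×2 Sigma:
  det(Sigma - λI) = λ² - trace · λ + det = 0.
  trace = 17 + 9 = 26, det = 17·9 - (5)² = 128.
Step 2 — discriminant:
  Δ = trace² - 4·det = 676 - 512 = 164.
Step 3 — eigenvalues:
  λ = (trace ± √Δ)/2 = (26 ± 12.8062)/2,
  λ_1 = 19.4031,  λ_2 = 6.5969.

Step 4 — unit eigenvector for λ_1: solve (Sigma - λ_1 I)v = 0. First row:
  (17 - 19.4031)·v_x + (5)·v_y = 0, i.e. (-2.4031)·v_x + (5)·v_y = 0,
  so v ∝ (b, λ_1 - a) = (5, 2.4031) = u.
  ||u|| = √((5)² + (2.4031)²) = √(30.775) ≈ 5.5475,
  v_1 = u/||u|| ≈ (0.9013, 0.4332) (||v_1|| = 1).

λ_1 = 19.4031,  λ_2 = 6.5969;  v_1 ≈ (0.9013, 0.4332)


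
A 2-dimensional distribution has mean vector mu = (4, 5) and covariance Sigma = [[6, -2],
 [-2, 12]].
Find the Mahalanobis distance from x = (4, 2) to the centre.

Step 1 — centre the observation: (x - mu) = (0, -3).

Step 2 — invert Sigma. det(Sigma) = 6·12 - (-2)² = 68.
  Sigma^{-1} = (1/det) · [[d, -b], [-b, a]] = [[0.1765, 0.0294],
 [0.0294, 0.0882]].

Step 3 — form the quadratic (x - mu)^T · Sigma^{-1} · (x - mu):
  Sigma^{-1} · (x - mu) = (-0.0882, -0.2647).
  (x - mu)^T · [Sigma^{-1} · (x - mu)] = (0)·(-0.0882) + (-3)·(-0.2647) = 0.7941.

Step 4 — take square root: d = √(0.7941) ≈ 0.8911.

d(x, mu) = √(0.7941) ≈ 0.8911


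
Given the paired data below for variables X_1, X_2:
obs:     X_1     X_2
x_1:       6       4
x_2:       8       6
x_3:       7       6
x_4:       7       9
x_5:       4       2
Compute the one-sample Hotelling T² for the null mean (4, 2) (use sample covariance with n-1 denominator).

Step 1 — sample mean vector:
  mean(X_1) = (6 + 8 + 7 + 7 + 4) / 5 = 32/5 = 6.4
  mean(X_2) = (4 + 6 + 6 + 9 + 2) / 5 = 27/5 = 5.4
  x̄ = (6.4, 5.4),  deviation x̄ - mu_0 = (6.4, 5.4) - (4, 2) = (2.4, 3.4).

Step 2 — sample covariance matrix, S[i,j] = (1/(n-1)) · Σ_k (x_{k,i} - mean_i) · (x_{k,j} - mean_j), divisor n-1 = 4:
  S[X_1,X_1] = ((-0.4)·(-0.4) + (1.6)·(1.6) + (0.6)·(0.6) + (0.6)·(0.6) + (-2.4)·(-2.4)) / 4 = 9.2/4 = 2.3
  S[X_1,X_2] = ((-0.4)·(-1.4) + (1.6)·(0.6) + (0.6)·(0.6) + (0.6)·(3.6) + (-2.4)·(-3.4)) / 4 = 12.2/4 = 3.05
  S[X_2,X_2] = ((-1.4)·(-1.4) + (0.6)·(0.6) + (0.6)·(0.6) + (3.6)·(3.6) + (-3.4)·(-3.4)) / 4 = 27.2/4 = 6.8
  S = [[2.3, 3.05],
 [3.05, 6.8]].

Step 3 — invert S. det(S) = 2.3·6.8 - (3.05)² = 6.3375.
  S^{-1} = (1/det) · [[d, -b], [-b, a]] = [[1.073, -0.4813],
 [-0.4813, 0.3629]].

Step 4 — quadratic form (x̄ - mu_0)^T · S^{-1} · (x̄ - mu_0):
  S^{-1} · (x̄ - mu_0) = (0.9389, 0.0789),
  (x̄ - mu_0)^T · [...] = (2.4)·(0.9389) + (3.4)·(0.0789) = 2.5215.

Step 5 — scale by n: T² = 5 · 2.5215 = 12.6075.

T² ≈ 12.6075


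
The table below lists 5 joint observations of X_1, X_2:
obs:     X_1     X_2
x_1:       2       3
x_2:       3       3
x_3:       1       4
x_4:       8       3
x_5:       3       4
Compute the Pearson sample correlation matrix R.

Step 1 — column means:
  mean(X_1) = (2 + 3 + 1 + 8 + 3) / 5 = 17/5 = 3.4
  mean(X_2) = (3 + 3 + 4 + 3 + 4) / 5 = 17/5 = 3.4

Step 2 — sample variances and covariances s[i,j] = (1/(n-1)) · Σ_k (x_{k,i} - mean_i) · (x_{k,j} - mean_j), with n-1 = 4:
  s[X_1,X_1] = ((-1.4)·(-1.4) + (-0.4)·(-0.4) + (-2.4)·(-2.4) + (4.6)·(4.6) + (-0.4)·(-0.4)) / 4 = 29.2/4 = 7.3
  s[X_1,X_2] = ((-1.4)·(-0.4) + (-0.4)·(-0.4) + (-2.4)·(0.6) + (4.6)·(-0.4) + (-0.4)·(0.6)) / 4 = -2.8/4 = -0.7
  s[X_2,X_2] = ((-0.4)·(-0.4) + (-0.4)·(-0.4) + (0.6)·(0.6) + (-0.4)·(-0.4) + (0.6)·(0.6)) / 4 = 1.2/4 = 0.3
  Sample standard deviations s_i = √(s[i,i]):
  s(X_1) = √(7.3) = 2.7019
  s(X_2) = √(0.3) = 0.5477

Step 3 — r_{ij} = s_{ij} / (s_i · s_j):
  r[X_1,X_1] = 1 (diagonal).
  r[X_1,X_2] = -0.7 / (2.7019 · 0.5477) = -0.7 / 1.4799 = -0.473
  r[X_2,X_2] = 1 (diagonal).

R is symmetric with unit diagonal. Assembling:

R = [[1, -0.473],
 [-0.473, 1]]


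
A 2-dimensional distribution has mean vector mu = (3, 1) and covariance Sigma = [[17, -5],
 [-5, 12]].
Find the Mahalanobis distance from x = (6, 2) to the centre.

Step 1 — centre the observation: (x - mu) = (3, 1).

Step 2 — invert Sigma. det(Sigma) = 17·12 - (-5)² = 179.
  Sigma^{-1} = (1/det) · [[d, -b], [-b, a]] = [[0.067, 0.0279],
 [0.0279, 0.095]].

Step 3 — form the quadratic (x - mu)^T · Sigma^{-1} · (x - mu):
  Sigma^{-1} · (x - mu) = (0.2291, 0.1788).
  (x - mu)^T · [Sigma^{-1} · (x - mu)] = (3)·(0.2291) + (1)·(0.1788) = 0.8659.

Step 4 — take square root: d = √(0.8659) ≈ 0.9305.

d(x, mu) = √(0.8659) ≈ 0.9305


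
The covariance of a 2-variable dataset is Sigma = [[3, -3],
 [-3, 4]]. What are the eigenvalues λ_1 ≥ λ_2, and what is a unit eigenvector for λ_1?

Step 1 — characteristic polynomial of 2×2 Sigma:
  det(Sigma - λI) = λ² - trace · λ + det = 0.
  trace = 3 + 4 = 7, det = 3·4 - (-3)² = 3.
Step 2 — discriminant:
  Δ = trace² - 4·det = 49 - 12 = 37.
Step 3 — eigenvalues:
  λ = (trace ± √Δ)/2 = (7 ± 6.0828)/2,
  λ_1 = 6.5414,  λ_2 = 0.4586.

Step 4 — unit eigenvector for λ_1: solve (Sigma - λ_1 I)v = 0. First row:
  (3 - 6.5414)·v_x + (-3)·v_y = 0, i.e. (-3.5414)·v_x + (-3)·v_y = 0,
  so v ∝ (b, λ_1 - a) = (-3, 3.5414); multiply by -1 so the first entry is positive: u = (3, -3.5414).
  ||u|| = √((3)² + (-3.5414)²) = √(21.5414) ≈ 4.6413,
  v_1 = u/||u|| ≈ (0.6464, -0.763) (||v_1|| = 1).

λ_1 = 6.5414,  λ_2 = 0.4586;  v_1 ≈ (0.6464, -0.763)


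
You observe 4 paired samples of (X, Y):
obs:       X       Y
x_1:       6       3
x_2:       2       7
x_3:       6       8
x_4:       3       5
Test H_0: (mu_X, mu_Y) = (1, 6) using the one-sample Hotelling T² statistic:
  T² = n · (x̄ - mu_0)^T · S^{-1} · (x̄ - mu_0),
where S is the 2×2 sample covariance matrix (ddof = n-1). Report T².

Step 1 — sample mean vector:
  mean(X) = (6 + 2 + 6 + 3) / 4 = 17/4 = 4.25
  mean(Y) = (3 + 7 + 8 + 5) / 4 = 23/4 = 5.75
  x̄ = (4.25, 5.75),  deviation x̄ - mu_0 = (4.25, 5.75) - (1, 6) = (3.25, -0.25).

Step 2 — sample covariance matrix, S[i,j] = (1/(n-1)) · Σ_k (x_{k,i} - mean_i) · (x_{k,j} - mean_j), divisor n-1 = 3:
  S[X,X] = ((1.75)·(1.75) + (-2.25)·(-2.25) + (1.75)·(1.75) + (-1.25)·(-1.25)) / 3 = 12.75/3 = 4.25
  S[X,Y] = ((1.75)·(-2.75) + (-2.25)·(1.25) + (1.75)·(2.25) + (-1.25)·(-0.75)) / 3 = -2.75/3 = -0.9167
  S[Y,Y] = ((-2.75)·(-2.75) + (1.25)·(1.25) + (2.25)·(2.25) + (-0.75)·(-0.75)) / 3 = 14.75/3 = 4.9167
  S = [[4.25, -0.9167],
 [-0.9167, 4.9167]].

Step 3 — invert S. det(S) = 4.25·4.9167 - (-0.9167)² = 20.0556.
  S^{-1} = (1/det) · [[d, -b], [-b, a]] = [[0.2452, 0.0457],
 [0.0457, 0.2119]].

Step 4 — quadratic form (x̄ - mu_0)^T · S^{-1} · (x̄ - mu_0):
  S^{-1} · (x̄ - mu_0) = (0.7853, 0.0956),
  (x̄ - mu_0)^T · [...] = (3.25)·(0.7853) + (-0.25)·(0.0956) = 2.5284.

Step 5 — scale by n: T² = 4 · 2.5284 = 10.1136.

T² ≈ 10.1136


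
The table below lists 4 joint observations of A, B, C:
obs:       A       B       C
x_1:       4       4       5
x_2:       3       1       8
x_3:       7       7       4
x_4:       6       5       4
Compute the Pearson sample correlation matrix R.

Step 1 — column means:
  mean(A) = (4 + 3 + 7 + 6) / 4 = 20/4 = 5
  mean(B) = (4 + 1 + 7 + 5) / 4 = 17/4 = 4.25
  mean(C) = (5 + 8 + 4 + 4) / 4 = 21/4 = 5.25

Step 2 — sample variances and covariances s[i,j] = (1/(n-1)) · Σ_k (x_{k,i} - mean_i) · (x_{k,j} - mean_j), with n-1 = 3:
  s[A,A] = ((-1)·(-1) + (-2)·(-2) + (2)·(2) + (1)·(1)) / 3 = 10/3 = 3.3333
  s[A,B] = ((-1)·(-0.25) + (-2)·(-3.25) + (2)·(2.75) + (1)·(0.75)) / 3 = 13/3 = 4.3333
  s[A,C] = ((-1)·(-0.25) + (-2)·(2.75) + (2)·(-1.25) + (1)·(-1.25)) / 3 = -9/3 = -3
  s[B,B] = ((-0.25)·(-0.25) + (-3.25)·(-3.25) + (2.75)·(2.75) + (0.75)·(0.75)) / 3 = 18.75/3 = 6.25
  s[B,C] = ((-0.25)·(-0.25) + (-3.25)·(2.75) + (2.75)·(-1.25) + (0.75)·(-1.25)) / 3 = -13.25/3 = -4.4167
  s[C,C] = ((-0.25)·(-0.25) + (2.75)·(2.75) + (-1.25)·(-1.25) + (-1.25)·(-1.25)) / 3 = 10.75/3 = 3.5833
  Sample standard deviations s_i = √(s[i,i]):
  s(A) = √(3.3333) = 1.8257
  s(B) = √(6.25) = 2.5
  s(C) = √(3.5833) = 1.893

Step 3 — r_{ij} = s_{ij} / (s_i · s_j):
  r[A,A] = 1 (diagonal).
  r[A,B] = 4.3333 / (1.8257 · 2.5) = 4.3333 / 4.5644 = 0.9494
  r[A,C] = -3 / (1.8257 · 1.893) = -3 / 3.4561 = -0.868
  r[B,B] = 1 (diagonal).
  r[B,C] = -4.4167 / (2.5 · 1.893) = -4.4167 / 4.7324 = -0.9333
  r[C,C] = 1 (diagonal).

R is symmetric with unit diagonal. Assembling:

R = [[1, 0.9494, -0.868],
 [0.9494, 1, -0.9333],
 [-0.868, -0.9333, 1]]


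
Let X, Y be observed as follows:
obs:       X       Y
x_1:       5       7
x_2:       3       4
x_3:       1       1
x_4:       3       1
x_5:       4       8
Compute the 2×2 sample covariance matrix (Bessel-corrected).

Step 1 — column means:
  mean(X) = (5 + 3 + 1 + 3 + 4) / 5 = 16/5 = 3.2
  mean(Y) = (7 + 4 + 1 + 1 + 8) / 5 = 21/5 = 4.2

Step 2 — sample covariance S[i,j] = (1/(n-1)) · Σ_k (x_{k,i} - mean_i) · (x_{k,j} - mean_j), with n-1 = 4.
  S[X,X] = ((1.8)·(1.8) + (-0.2)·(-0.2) + (-2.2)·(-2.2) + (-0.2)·(-0.2) + (0.8)·(0.8)) / 4 = 8.8/4 = 2.2
  S[X,Y] = ((1.8)·(2.8) + (-0.2)·(-0.2) + (-2.2)·(-3.2) + (-0.2)·(-3.2) + (0.8)·(3.8)) / 4 = 15.8/4 = 3.95
  S[Y,Y] = ((2.8)·(2.8) + (-0.2)·(-0.2) + (-3.2)·(-3.2) + (-3.2)·(-3.2) + (3.8)·(3.8)) / 4 = 42.8/4 = 10.7

S is symmetric (S[j,i] = S[i,j]). Assembling:

S = [[2.2, 3.95],
 [3.95, 10.7]]


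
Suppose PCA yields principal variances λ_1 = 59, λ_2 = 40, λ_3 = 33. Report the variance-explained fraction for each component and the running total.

Step 1 — total variance = trace(Sigma) = Σ λ_i = 59 + 40 + 33 = 132.

Step 2 — fraction explained by component i = λ_i / Σ λ:
  PC1: 59/132 = 0.447
  PC2: 40/132 = 0.303
  PC3: 33/132 = 0.25

Step 3 — cumulative fraction after k components = (λ_1 + ... + λ_k) / Σ λ:
  k = 1: 59/132 = 0.447
  k = 2: (59 + 40)/132 = 99/132 = 0.75
  k = 3: (59 + 40 + 33)/132 = 132/132 = 1

Summary (fraction, with percent):

explained: PC1 0.447 (44.7%), PC2 0.303 (30.3%), PC3 0.25 (25%);  cumulative: 0.447, 0.75, 1


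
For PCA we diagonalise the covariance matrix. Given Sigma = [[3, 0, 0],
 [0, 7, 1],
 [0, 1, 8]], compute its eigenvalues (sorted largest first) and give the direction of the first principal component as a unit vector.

Step 1 — characteristic polynomial p(λ) = det(λI - Sigma) = λ³ - tr·λ² + c_1·λ - det, where tr = trace, c_1 = sum of the principal 2×2 minors, det = det(Sigma):
  tr = 3 + 7 + 8 = 18,
  c_1 = (3·7 - (0)²) + (3·8 - (0)²) + (7·8 - (1)²) = 21 + 24 + 55 = 100,
  det = 3·(7·8 - (1)²) - (0)·((0)·8 - (1)·(0)) + (0)·((0)·(1) - 7·(0)) = 3·(55) - (0)·(0) + (0)·(0) = 165.
  So p(λ) = λ³ - 18λ² + 100λ - 165.
Step 2 — look for an integer root (rational root theorem: any rational root is an integer divisor of 165). Testing λ = 3:
  p(3) = 27 - 162 + 300 - 165 = 0  ✓
  Dividing out (λ - 3): p(λ) = (λ - 3)(λ² - 15λ + 55).
Step 3 — remaining eigenvalues from the quadratic λ² - 15λ + 55 = 0:
  Δ = 15² - 4·55 = 225 - 220 = 5,  λ = (15 ± √5)/2 = (15 ± 2.2361)/2 ≈ 8.618 or 6.382.
  Sorted: λ_1 = 8.618,  λ_2 = 6.382,  λ_3 = 3  (check: sum = 18 = tr ✓).

Step 4 — unit eigenvector for λ_1 ≈ 8.618: v spans the null space of (Sigma - λ_1 I), whose rows are
  r_1 = (-5.618, 0, 0),  r_2 = (0, -1.618, 1),  r_3 = (0, 1, -0.618).
  v is orthogonal to every row, so take v ∝ r_1 × r_2 = ((0)·(1) - (0)·(-1.618), (0)·(0) - (-5.618)·(1), (-5.618)·(-1.618) - (0)·(0)) ≈ (0, 5.618, 9.0902).
  Let u = (0, 5.618, 9.0902).
  ||u|| = √((0)² + (5.618)² + (9.0902)²) = √(114.1935) ≈ 10.6861,  v_1 = u/||u|| ≈ (0, 0.5257, 0.8507) (||v_1|| = 1).

λ_1 = 8.618,  λ_2 = 6.382,  λ_3 = 3;  v_1 ≈ (0, 0.5257, 0.8507)


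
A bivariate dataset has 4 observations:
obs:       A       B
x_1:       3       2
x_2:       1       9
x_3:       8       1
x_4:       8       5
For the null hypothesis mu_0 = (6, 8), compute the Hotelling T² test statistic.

Step 1 — sample mean vector:
  mean(A) = (3 + 1 + 8 + 8) / 4 = 20/4 = 5
  mean(B) = (2 + 9 + 1 + 5) / 4 = 17/4 = 4.25
  x̄ = (5, 4.25),  deviation x̄ - mu_0 = (5, 4.25) - (6, 8) = (-1, -3.75).

Step 2 — sample covariance matrix, S[i,j] = (1/(n-1)) · Σ_k (x_{k,i} - mean_i) · (x_{k,j} - mean_j), divisor n-1 = 3:
  S[A,A] = ((-2)·(-2) + (-4)·(-4) + (3)·(3) + (3)·(3)) / 3 = 38/3 = 12.6667
  S[A,B] = ((-2)·(-2.25) + (-4)·(4.75) + (3)·(-3.25) + (3)·(0.75)) / 3 = -22/3 = -7.3333
  S[B,B] = ((-2.25)·(-2.25) + (4.75)·(4.75) + (-3.25)·(-3.25) + (0.75)·(0.75)) / 3 = 38.75/3 = 12.9167
  S = [[12.6667, -7.3333],
 [-7.3333, 12.9167]].

Step 3 — invert S. det(S) = 12.6667·12.9167 - (-7.3333)² = 109.8333.
  S^{-1} = (1/det) · [[d, -b], [-b, a]] = [[0.1176, 0.0668],
 [0.0668, 0.1153]].

Step 4 — quadratic form (x̄ - mu_0)^T · S^{-1} · (x̄ - mu_0):
  S^{-1} · (x̄ - mu_0) = (-0.368, -0.4992),
  (x̄ - mu_0)^T · [...] = (-1)·(-0.368) + (-3.75)·(-0.4992) = 2.2401.

Step 5 — scale by n: T² = 4 · 2.2401 = 8.9605.

T² ≈ 8.9605


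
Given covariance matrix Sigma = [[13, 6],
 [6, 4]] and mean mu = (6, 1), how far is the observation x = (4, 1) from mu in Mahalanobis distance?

Step 1 — centre the observation: (x - mu) = (-2, 0).

Step 2 — invert Sigma. det(Sigma) = 13·4 - (6)² = 16.
  Sigma^{-1} = (1/det) · [[d, -b], [-b, a]] = [[0.25, -0.375],
 [-0.375, 0.8125]].

Step 3 — form the quadratic (x - mu)^T · Sigma^{-1} · (x - mu):
  Sigma^{-1} · (x - mu) = (-0.5, 0.75).
  (x - mu)^T · [Sigma^{-1} · (x - mu)] = (-2)·(-0.5) + (0)·(0.75) = 1.

Step 4 — take square root: d = √(1) ≈ 1.

d(x, mu) = √(1) ≈ 1


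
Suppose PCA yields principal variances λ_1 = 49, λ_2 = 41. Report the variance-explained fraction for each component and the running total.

Step 1 — total variance = trace(Sigma) = Σ λ_i = 49 + 41 = 90.

Step 2 — fraction explained by component i = λ_i / Σ λ:
  PC1: 49/90 = 0.5444
  PC2: 41/90 = 0.4556

Step 3 — cumulative fraction after k components = (λ_1 + ... + λ_k) / Σ λ:
  k = 1: 49/90 = 0.5444
  k = 2: (49 + 41)/90 = 90/90 = 1

Summary (fraction, with percent):

explained: PC1 0.5444 (54.44%), PC2 0.4556 (45.56%);  cumulative: 0.5444, 1


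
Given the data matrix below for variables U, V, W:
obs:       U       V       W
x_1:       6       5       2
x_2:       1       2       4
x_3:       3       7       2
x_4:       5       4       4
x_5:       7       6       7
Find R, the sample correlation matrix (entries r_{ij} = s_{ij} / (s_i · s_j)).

Step 1 — column means:
  mean(U) = (6 + 1 + 3 + 5 + 7) / 5 = 22/5 = 4.4
  mean(V) = (5 + 2 + 7 + 4 + 6) / 5 = 24/5 = 4.8
  mean(W) = (2 + 4 + 2 + 4 + 7) / 5 = 19/5 = 3.8

Step 2 — sample variances and covariances s[i,j] = (1/(n-1)) · Σ_k (x_{k,i} - mean_i) · (x_{k,j} - mean_j), with n-1 = 4:
  s[U,U] = ((1.6)·(1.6) + (-3.4)·(-3.4) + (-1.4)·(-1.4) + (0.6)·(0.6) + (2.6)·(2.6)) / 4 = 23.2/4 = 5.8
  s[U,V] = ((1.6)·(0.2) + (-3.4)·(-2.8) + (-1.4)·(2.2) + (0.6)·(-0.8) + (2.6)·(1.2)) / 4 = 9.4/4 = 2.35
  s[U,W] = ((1.6)·(-1.8) + (-3.4)·(0.2) + (-1.4)·(-1.8) + (0.6)·(0.2) + (2.6)·(3.2)) / 4 = 7.4/4 = 1.85
  s[V,V] = ((0.2)·(0.2) + (-2.8)·(-2.8) + (2.2)·(2.2) + (-0.8)·(-0.8) + (1.2)·(1.2)) / 4 = 14.8/4 = 3.7
  s[V,W] = ((0.2)·(-1.8) + (-2.8)·(0.2) + (2.2)·(-1.8) + (-0.8)·(0.2) + (1.2)·(3.2)) / 4 = -1.2/4 = -0.3
  s[W,W] = ((-1.8)·(-1.8) + (0.2)·(0.2) + (-1.8)·(-1.8) + (0.2)·(0.2) + (3.2)·(3.2)) / 4 = 16.8/4 = 4.2
  Sample standard deviations s_i = √(s[i,i]):
  s(U) = √(5.8) = 2.4083
  s(V) = √(3.7) = 1.9235
  s(W) = √(4.2) = 2.0494

Step 3 — r_{ij} = s_{ij} / (s_i · s_j):
  r[U,U] = 1 (diagonal).
  r[U,V] = 2.35 / (2.4083 · 1.9235) = 2.35 / 4.6325 = 0.5073
  r[U,W] = 1.85 / (2.4083 · 2.0494) = 1.85 / 4.9356 = 0.3748
  r[V,V] = 1 (diagonal).
  r[V,W] = -0.3 / (1.9235 · 2.0494) = -0.3 / 3.9421 = -0.0761
  r[W,W] = 1 (diagonal).

R is symmetric with unit diagonal. Assembling:

R = [[1, 0.5073, 0.3748],
 [0.5073, 1, -0.0761],
 [0.3748, -0.0761, 1]]


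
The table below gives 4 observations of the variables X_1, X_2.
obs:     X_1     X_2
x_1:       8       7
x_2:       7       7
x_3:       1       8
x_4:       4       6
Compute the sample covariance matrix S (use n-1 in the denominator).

Step 1 — column means:
  mean(X_1) = (8 + 7 + 1 + 4) / 4 = 20/4 = 5
  mean(X_2) = (7 + 7 + 8 + 6) / 4 = 28/4 = 7

Step 2 — sample covariance S[i,j] = (1/(n-1)) · Σ_k (x_{k,i} - mean_i) · (x_{k,j} - mean_j), with n-1 = 3.
  S[X_1,X_1] = ((3)·(3) + (2)·(2) + (-4)·(-4) + (-1)·(-1)) / 3 = 30/3 = 10
  S[X_1,X_2] = ((3)·(0) + (2)·(0) + (-4)·(1) + (-1)·(-1)) / 3 = -3/3 = -1
  S[X_2,X_2] = ((0)·(0) + (0)·(0) + (1)·(1) + (-1)·(-1)) / 3 = 2/3 = 0.6667

S is symmetric (S[j,i] = S[i,j]). Assembling:

S = [[10, -1],
 [-1, 0.6667]]


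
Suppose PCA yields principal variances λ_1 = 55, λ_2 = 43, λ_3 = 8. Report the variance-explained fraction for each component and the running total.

Step 1 — total variance = trace(Sigma) = Σ λ_i = 55 + 43 + 8 = 106.

Step 2 — fraction explained by component i = λ_i / Σ λ:
  PC1: 55/106 = 0.5189
  PC2: 43/106 = 0.4057
  PC3: 8/106 = 0.0755

Step 3 — cumulative fraction after k components = (λ_1 + ... + λ_k) / Σ λ:
  k = 1: 55/106 = 0.5189
  k = 2: (55 + 43)/106 = 98/106 = 0.9245
  k = 3: (55 + 43 + 8)/106 = 106/106 = 1

Summary (fraction, with percent):

explained: PC1 0.5189 (51.89%), PC2 0.4057 (40.57%), PC3 0.0755 (7.55%);  cumulative: 0.5189, 0.9245, 1


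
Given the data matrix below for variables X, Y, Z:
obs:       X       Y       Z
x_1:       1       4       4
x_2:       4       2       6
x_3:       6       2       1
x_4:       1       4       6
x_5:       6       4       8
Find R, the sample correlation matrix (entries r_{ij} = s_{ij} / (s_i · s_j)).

Step 1 — column means:
  mean(X) = (1 + 4 + 6 + 1 + 6) / 5 = 18/5 = 3.6
  mean(Y) = (4 + 2 + 2 + 4 + 4) / 5 = 16/5 = 3.2
  mean(Z) = (4 + 6 + 1 + 6 + 8) / 5 = 25/5 = 5

Step 2 — sample variances and covariances s[i,j] = (1/(n-1)) · Σ_k (x_{k,i} - mean_i) · (x_{k,j} - mean_j), with n-1 = 4:
  s[X,X] = ((-2.6)·(-2.6) + (0.4)·(0.4) + (2.4)·(2.4) + (-2.6)·(-2.6) + (2.4)·(2.4)) / 4 = 25.2/4 = 6.3
  s[X,Y] = ((-2.6)·(0.8) + (0.4)·(-1.2) + (2.4)·(-1.2) + (-2.6)·(0.8) + (2.4)·(0.8)) / 4 = -5.6/4 = -1.4
  s[X,Z] = ((-2.6)·(-1) + (0.4)·(1) + (2.4)·(-4) + (-2.6)·(1) + (2.4)·(3)) / 4 = -2/4 = -0.5
  s[Y,Y] = ((0.8)·(0.8) + (-1.2)·(-1.2) + (-1.2)·(-1.2) + (0.8)·(0.8) + (0.8)·(0.8)) / 4 = 4.8/4 = 1.2
  s[Y,Z] = ((0.8)·(-1) + (-1.2)·(1) + (-1.2)·(-4) + (0.8)·(1) + (0.8)·(3)) / 4 = 6/4 = 1.5
  s[Z,Z] = ((-1)·(-1) + (1)·(1) + (-4)·(-4) + (1)·(1) + (3)·(3)) / 4 = 28/4 = 7
  Sample standard deviations s_i = √(s[i,i]):
  s(X) = √(6.3) = 2.51
  s(Y) = √(1.2) = 1.0954
  s(Z) = √(7) = 2.6458

Step 3 — r_{ij} = s_{ij} / (s_i · s_j):
  r[X,X] = 1 (diagonal).
  r[X,Y] = -1.4 / (2.51 · 1.0954) = -1.4 / 2.7495 = -0.5092
  r[X,Z] = -0.5 / (2.51 · 2.6458) = -0.5 / 6.6408 = -0.0753
  r[Y,Y] = 1 (diagonal).
  r[Y,Z] = 1.5 / (1.0954 · 2.6458) = 1.5 / 2.8983 = 0.5175
  r[Z,Z] = 1 (diagonal).

R is symmetric with unit diagonal. Assembling:

R = [[1, -0.5092, -0.0753],
 [-0.5092, 1, 0.5175],
 [-0.0753, 0.5175, 1]]
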